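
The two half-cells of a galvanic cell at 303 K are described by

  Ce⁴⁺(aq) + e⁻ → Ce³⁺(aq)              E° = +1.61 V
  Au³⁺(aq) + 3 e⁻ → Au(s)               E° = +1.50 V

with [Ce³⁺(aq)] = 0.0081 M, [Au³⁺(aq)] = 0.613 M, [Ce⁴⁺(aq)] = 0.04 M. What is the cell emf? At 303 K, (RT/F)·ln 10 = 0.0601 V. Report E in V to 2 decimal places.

Ce⁴⁺/Ce³⁺ is reduced (cathode, E° = +1.61 V) and Au³⁺/Au is oxidized (anode).
E°cell = +1.61 − (+1.50) = +0.11 V, with n = 3 electrons transferred.
Balancing gives 3 Ce⁴⁺(aq) + Au(s) → 3 Ce³⁺(aq) + Au³⁺(aq); hence Q = ([Ce³⁺(aq)]^3·[Au³⁺(aq)]) / [Ce⁴⁺(aq)]^3 = 0.00509 (log Q = −2.293).
Applying E = E° − (RT ln10/nF)·log Q gives +0.11 − (0.0601/3)(−2.293) = +0.16 V.

+0.16 V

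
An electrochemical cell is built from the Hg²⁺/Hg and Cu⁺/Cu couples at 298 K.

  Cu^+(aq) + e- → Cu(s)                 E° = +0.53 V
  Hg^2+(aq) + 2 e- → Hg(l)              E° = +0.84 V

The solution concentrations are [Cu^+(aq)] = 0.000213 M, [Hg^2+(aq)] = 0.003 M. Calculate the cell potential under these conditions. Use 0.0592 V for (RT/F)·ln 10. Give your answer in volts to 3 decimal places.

The Hg²⁺/Hg couple has the more positive E°, so it is the cathode; Cu⁺/Cu is the anode.
E°cell = E°cat − E°an = +0.84 − (+0.53) = +0.31 V; n = 2.
For the overall reaction Hg^2+(aq) + 2 Cu(s) → Hg(l) + 2 Cu^+(aq), Q = [Cu^+(aq)]^2 / [Hg^2+(aq)] = 1.51×10^−5, giving log Q = −4.820.
By the Nernst equation, E = +0.31 − (0.0592/2)·(−4.820) = +0.453 V.

+0.453 V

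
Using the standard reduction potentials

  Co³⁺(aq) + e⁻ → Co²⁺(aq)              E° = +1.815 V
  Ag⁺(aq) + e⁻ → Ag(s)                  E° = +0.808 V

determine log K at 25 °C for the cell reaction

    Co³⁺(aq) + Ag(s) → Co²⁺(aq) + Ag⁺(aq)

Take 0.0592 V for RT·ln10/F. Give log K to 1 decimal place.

log K = 17.0

The Co³⁺/Co²⁺ couple is reduced (cathode); E°cell = +1.815 − (+0.808) = +1.007 V with n = 1.
At equilibrium E = 0, so log K = nE°cell / 0.0592 = (1)(+1.007) / 0.0592 = 17.0.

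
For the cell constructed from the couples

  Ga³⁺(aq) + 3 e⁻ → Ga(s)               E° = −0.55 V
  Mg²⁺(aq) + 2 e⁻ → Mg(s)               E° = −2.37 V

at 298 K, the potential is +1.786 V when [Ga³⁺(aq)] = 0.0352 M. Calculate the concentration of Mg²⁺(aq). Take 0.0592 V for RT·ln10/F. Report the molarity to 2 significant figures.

1.5 M

With Ga³⁺/Ga at the cathode and Mg²⁺/Mg at the anode, E°cell = −0.55 − (−2.37) = +1.82 V (n = 6).
From the Nernst equation, log Q = n(E° − E)/0.0592 = 6·(+1.82 − (+1.786))/0.0592 = 3.446.
Balancing electrons gives 2 Ga³⁺(aq) + 3 Mg(s) → 2 Ga(s) + 3 Mg²⁺(aq); thus Q = [Mg²⁺(aq)]^3 / [Ga³⁺(aq)]^2.
Substituting the known concentrations and solving, log [Mg²⁺(aq)] = 0.180 and [Mg²⁺(aq)] = 1.5 M.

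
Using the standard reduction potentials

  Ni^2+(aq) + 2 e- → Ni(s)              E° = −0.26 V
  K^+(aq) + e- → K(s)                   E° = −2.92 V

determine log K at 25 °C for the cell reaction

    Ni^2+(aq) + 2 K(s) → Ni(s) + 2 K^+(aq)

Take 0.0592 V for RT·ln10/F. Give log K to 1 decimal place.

The Ni²⁺/Ni couple is reduced (cathode); E°cell = −0.26 − (−2.92) = +2.66 V with n = 2.
At equilibrium E = 0, so log K = nE°cell / 0.0592 = (2)(+2.66) / 0.0592 = 89.9.

log K = 89.9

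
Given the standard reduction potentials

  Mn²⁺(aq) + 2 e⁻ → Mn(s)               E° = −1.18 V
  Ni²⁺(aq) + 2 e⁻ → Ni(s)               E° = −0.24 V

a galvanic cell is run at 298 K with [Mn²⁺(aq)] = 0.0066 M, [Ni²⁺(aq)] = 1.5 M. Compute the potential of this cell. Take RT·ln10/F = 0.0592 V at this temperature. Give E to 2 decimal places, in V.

The Ni²⁺/Ni couple has the more positive E°, so it is the cathode; Mn²⁺/Mn is the anode.
The standard potential is −0.24 − (−1.18) = +0.94 V and the balanced reaction transfers n = 2 electrons.
For the overall reaction Ni²⁺(aq) + Mn(s) → Ni(s) + Mn²⁺(aq), Q = [Mn²⁺(aq)] / [Ni²⁺(aq)] = 0.0044, giving log Q = −2.357.
By the Nernst equation, E = +0.94 − (0.0592/2)·(−2.357) = +1.01 V.

+1.01 V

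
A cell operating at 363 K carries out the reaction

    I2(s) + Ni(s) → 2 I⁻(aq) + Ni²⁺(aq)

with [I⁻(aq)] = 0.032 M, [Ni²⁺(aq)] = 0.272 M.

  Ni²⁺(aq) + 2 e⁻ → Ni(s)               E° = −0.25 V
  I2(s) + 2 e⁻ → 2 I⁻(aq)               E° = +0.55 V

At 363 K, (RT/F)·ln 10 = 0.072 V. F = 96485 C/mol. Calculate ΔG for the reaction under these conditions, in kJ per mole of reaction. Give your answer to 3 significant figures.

−179 kJ/mol

With I₂/I⁻ reduced at the cathode, E°cell = +0.55 − (−0.25) = +0.80 V and n = 2.
The reaction quotient is [I⁻(aq)]^2·[Ni²⁺(aq)] = 0.000279; by Nernst, E = +0.80 − (0.072/2)(−3.555) = +0.9280 V.
Finally ΔG = −nFE = −(2)(96485 C/mol)(+0.9280 V) = −179 kJ/mol.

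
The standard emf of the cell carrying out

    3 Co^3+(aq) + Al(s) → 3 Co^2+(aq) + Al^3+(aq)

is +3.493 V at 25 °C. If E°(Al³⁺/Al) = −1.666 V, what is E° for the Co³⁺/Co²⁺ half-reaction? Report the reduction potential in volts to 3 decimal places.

In the reaction as written the Co³⁺/Co²⁺ couple is reduced (cathode) and Al³⁺/Al is oxidized (anode), so E°cell = E°(Co³⁺/Co²⁺) − E°(Al³⁺/Al).
E°(Co³⁺/Co²⁺) = E°cell + E°(anode) = +3.493 + (−1.666) = +1.827 V.

+1.827 V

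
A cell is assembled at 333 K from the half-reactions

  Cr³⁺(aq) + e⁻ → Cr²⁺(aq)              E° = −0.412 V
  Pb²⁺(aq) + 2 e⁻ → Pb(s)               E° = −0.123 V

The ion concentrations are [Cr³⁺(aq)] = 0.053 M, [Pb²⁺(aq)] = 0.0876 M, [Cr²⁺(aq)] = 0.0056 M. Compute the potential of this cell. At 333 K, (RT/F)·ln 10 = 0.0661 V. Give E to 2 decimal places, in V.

Since E°(Pb²⁺/Pb) > E°(Cr³⁺/Cr²⁺), Pb²⁺/Pb serves as the cathode.
E°cell = E°cat − E°an = −0.123 − (−0.412) = +0.289 V; n = 2.
The balanced reaction is Pb²⁺(aq) + 2 Cr²⁺(aq) → Pb(s) + 2 Cr³⁺(aq), so Q = [Cr³⁺(aq)]^2 / ([Pb²⁺(aq)]·[Cr²⁺(aq)]^2) = 1.02×10^3 and log Q = 3.010.
E = E° − (0.0661/n)·log Q = +0.289 − (0.0661/2)(3.010) = +0.19 V.

+0.19 V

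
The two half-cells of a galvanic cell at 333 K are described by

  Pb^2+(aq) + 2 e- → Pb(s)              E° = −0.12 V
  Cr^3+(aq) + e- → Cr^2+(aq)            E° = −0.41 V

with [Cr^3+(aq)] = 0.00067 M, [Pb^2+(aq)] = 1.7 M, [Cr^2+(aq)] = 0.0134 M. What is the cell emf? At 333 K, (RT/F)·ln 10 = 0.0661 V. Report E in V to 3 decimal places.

The Pb²⁺/Pb couple has the more positive E°, so it is the cathode; Cr³⁺/Cr²⁺ is the anode.
E°cell = −0.12 − (−0.41) = +0.29 V, with n = 2 electrons transferred.
The balanced reaction is Pb^2+(aq) + 2 Cr^2+(aq) → Pb(s) + 2 Cr^3+(aq), so Q = [Cr^3+(aq)]^2 / ([Pb^2+(aq)]·[Cr^2+(aq)]^2) = 0.00147 and log Q = −2.833.
E = E° − (0.0661/n)·log Q = +0.29 − (0.0661/2)(−2.833) = +0.384 V.

+0.384 V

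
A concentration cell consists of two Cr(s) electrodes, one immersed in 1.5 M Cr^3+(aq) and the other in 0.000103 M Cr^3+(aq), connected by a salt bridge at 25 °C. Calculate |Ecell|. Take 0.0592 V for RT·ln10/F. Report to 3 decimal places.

For a concentration cell E°cell = 0, since both electrodes use the same couple.
The compartment with the higher Cr^3+(aq) concentration (1.5 M) acts as the cathode; ions are reduced there and produced at the dilute (0.000103 M) anode.
With n = 3, Ecell = −(0.0592/3)·log([dilute]/[conc]) = −(0.0592/3)·log(0.000103/1.5) = +0.082 V.

0.082 V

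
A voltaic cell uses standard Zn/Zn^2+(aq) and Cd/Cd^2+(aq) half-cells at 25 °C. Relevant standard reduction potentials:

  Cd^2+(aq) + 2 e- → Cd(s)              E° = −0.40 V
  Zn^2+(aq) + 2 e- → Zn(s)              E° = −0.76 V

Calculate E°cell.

+0.36 V

Of the two couples in this cell, the one with the more positive reduction potential is reduced at the cathode: here that is Cd²⁺/Cd (−0.40 V); Zn²⁺/Zn (−0.76 V) is the anode.
E°cell = E°(cathode) − E°(anode) = −0.40 − (−0.76) = +0.36 V.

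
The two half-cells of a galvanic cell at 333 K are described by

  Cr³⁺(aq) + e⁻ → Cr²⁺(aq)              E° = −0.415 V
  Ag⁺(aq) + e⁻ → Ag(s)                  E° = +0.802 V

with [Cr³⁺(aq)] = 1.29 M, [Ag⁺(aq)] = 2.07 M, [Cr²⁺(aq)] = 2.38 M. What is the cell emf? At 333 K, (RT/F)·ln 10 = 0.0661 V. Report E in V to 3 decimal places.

Ag⁺/Ag is reduced (cathode, E° = +0.802 V) and Cr³⁺/Cr²⁺ is oxidized (anode).
The standard potential is +0.802 − (−0.415) = +1.217 V and the balanced reaction transfers n = 1 electron.
Balancing gives Ag⁺(aq) + Cr²⁺(aq) → Ag(s) + Cr³⁺(aq); hence Q = [Cr³⁺(aq)] / ([Ag⁺(aq)]·[Cr²⁺(aq)]) = 0.262 (log Q = −0.582).
E = E° − (0.0661/n)·log Q = +1.217 − (0.0661/1)(−0.582) = +1.255 V.

+1.255 V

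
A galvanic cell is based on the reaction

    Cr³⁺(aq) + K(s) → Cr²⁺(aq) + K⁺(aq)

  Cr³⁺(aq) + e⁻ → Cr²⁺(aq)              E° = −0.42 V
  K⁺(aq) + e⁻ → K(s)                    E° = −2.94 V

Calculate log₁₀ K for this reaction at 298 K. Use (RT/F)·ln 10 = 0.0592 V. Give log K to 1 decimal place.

log K = 42.6

The Cr³⁺/Cr²⁺ couple is reduced (cathode); E°cell = −0.42 − (−2.94) = +2.52 V with n = 1.
At equilibrium E = 0, so log K = nE°cell / 0.0592 = (1)(+2.52) / 0.0592 = 42.6.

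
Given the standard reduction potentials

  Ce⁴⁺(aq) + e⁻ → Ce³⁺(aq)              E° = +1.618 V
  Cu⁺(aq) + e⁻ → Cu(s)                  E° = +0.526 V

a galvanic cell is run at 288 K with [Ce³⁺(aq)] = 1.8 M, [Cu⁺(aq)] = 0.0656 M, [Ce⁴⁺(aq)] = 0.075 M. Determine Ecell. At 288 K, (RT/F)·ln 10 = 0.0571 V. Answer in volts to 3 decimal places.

+1.081 V

The Ce⁴⁺/Ce³⁺ couple has the more positive E°, so it is the cathode; Cu⁺/Cu is the anode.
The standard potential is +1.618 − (+0.526) = +1.092 V and the balanced reaction transfers n = 1 electron.
Balancing gives Ce⁴⁺(aq) + Cu(s) → Ce³⁺(aq) + Cu⁺(aq); hence Q = ([Ce³⁺(aq)]·[Cu⁺(aq)]) / [Ce⁴⁺(aq)] = 1.57 (log Q = 0.197).
E = E° − (0.0571/n)·log Q = +1.092 − (0.0571/1)(0.197) = +1.081 V.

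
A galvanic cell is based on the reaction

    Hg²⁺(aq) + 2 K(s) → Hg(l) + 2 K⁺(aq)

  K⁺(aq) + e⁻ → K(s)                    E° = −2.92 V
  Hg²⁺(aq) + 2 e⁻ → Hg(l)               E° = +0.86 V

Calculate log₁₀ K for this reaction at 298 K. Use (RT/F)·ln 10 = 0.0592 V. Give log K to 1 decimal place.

The Hg²⁺/Hg couple is reduced (cathode); E°cell = +0.86 − (−2.92) = +3.78 V with n = 2.
At equilibrium E = 0, so log K = nE°cell / 0.0592 = (2)(+3.78) / 0.0592 = 127.7.

log K = 127.7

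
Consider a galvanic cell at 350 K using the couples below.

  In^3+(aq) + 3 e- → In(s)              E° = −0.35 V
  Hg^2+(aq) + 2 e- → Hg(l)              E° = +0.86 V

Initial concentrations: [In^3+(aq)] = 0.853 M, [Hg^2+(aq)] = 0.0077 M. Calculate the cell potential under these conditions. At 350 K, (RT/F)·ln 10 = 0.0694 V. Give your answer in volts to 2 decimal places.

+1.14 V

The Hg²⁺/Hg couple has the more positive E°, so it is the cathode; In³⁺/In is the anode.
The standard potential is +0.86 − (−0.35) = +1.21 V and the balanced reaction transfers n = 6 electrons.
The balanced reaction is 3 Hg^2+(aq) + 2 In(s) → 3 Hg(l) + 2 In^3+(aq), so Q = [In^3+(aq)]^2 / [Hg^2+(aq)]^3 = 1.59×10^6 and log Q = 6.202.
Applying E = E° − (RT ln10/nF)·log Q gives +1.21 − (0.0694/6)(6.202) = +1.14 V.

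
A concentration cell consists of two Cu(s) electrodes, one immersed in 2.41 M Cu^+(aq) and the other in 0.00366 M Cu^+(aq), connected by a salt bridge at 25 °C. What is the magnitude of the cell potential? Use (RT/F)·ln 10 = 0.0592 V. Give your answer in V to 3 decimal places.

0.167 V

For a concentration cell E°cell = 0, since both electrodes use the same couple.
The compartment with the higher Cu^+(aq) concentration (2.41 M) acts as the cathode; ions are reduced there and produced at the dilute (0.00366 M) anode.
With n = 1, Ecell = −(0.0592/1)·log([dilute]/[conc]) = −(0.0592/1)·log(0.00366/2.41) = +0.167 V.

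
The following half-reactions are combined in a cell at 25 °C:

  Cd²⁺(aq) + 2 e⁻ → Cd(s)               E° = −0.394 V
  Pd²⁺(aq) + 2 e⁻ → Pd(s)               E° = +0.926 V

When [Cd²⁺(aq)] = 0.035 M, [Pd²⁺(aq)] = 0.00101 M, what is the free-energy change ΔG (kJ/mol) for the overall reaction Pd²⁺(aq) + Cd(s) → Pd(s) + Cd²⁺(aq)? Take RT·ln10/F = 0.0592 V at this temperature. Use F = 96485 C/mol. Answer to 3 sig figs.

E°cell = +0.926 − (−0.394) = +1.320 V; the balanced reaction transfers n = 2 electrons.
Here Q = [Cd²⁺(aq)] / [Pd²⁺(aq)] = 34.7 (log Q = 1.540), giving E = +1.320 − (0.0592/2)·(1.540) = +1.2744 V.
Finally ΔG = −nFE = −(2)(96485 C/mol)(+1.2744 V) = −246 kJ/mol.

−246 kJ/mol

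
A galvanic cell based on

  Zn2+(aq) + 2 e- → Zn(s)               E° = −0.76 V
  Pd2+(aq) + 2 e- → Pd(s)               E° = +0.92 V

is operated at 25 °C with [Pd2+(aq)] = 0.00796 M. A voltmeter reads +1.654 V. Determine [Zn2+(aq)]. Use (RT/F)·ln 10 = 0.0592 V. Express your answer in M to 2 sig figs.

0.060 M

The Pd²⁺/Pd couple has the larger reduction potential, so it is the cathode: E°cell = +0.92 − (−0.76) = +1.68 V and n = 2.
Rearranging E = E° − (0.0592/n)·log Q gives log Q = 2(+1.68 − (+1.654))/0.0592 = 0.878.
The balanced reaction is Pd2+(aq) + Zn(s) → Pd(s) + Zn2+(aq), so Q = [Zn2+(aq)] / [Pd2+(aq)].
Substituting the known concentrations and solving, log [Zn2+(aq)] = −1.221 and [Zn2+(aq)] = 0.060 M.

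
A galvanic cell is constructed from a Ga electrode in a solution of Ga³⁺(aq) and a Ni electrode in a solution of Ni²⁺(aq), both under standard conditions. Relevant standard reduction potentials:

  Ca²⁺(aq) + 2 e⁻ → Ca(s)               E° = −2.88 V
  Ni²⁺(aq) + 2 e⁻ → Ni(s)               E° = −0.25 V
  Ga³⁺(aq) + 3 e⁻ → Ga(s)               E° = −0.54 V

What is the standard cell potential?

The Ni²⁺/Ni couple has the higher E°, so Ni ion is reduced (cathode) and Ga is oxidized (anode).
E°cell = E°(cathode) − E°(anode) = −0.25 − (−0.54) = +0.29 V.

+0.29 V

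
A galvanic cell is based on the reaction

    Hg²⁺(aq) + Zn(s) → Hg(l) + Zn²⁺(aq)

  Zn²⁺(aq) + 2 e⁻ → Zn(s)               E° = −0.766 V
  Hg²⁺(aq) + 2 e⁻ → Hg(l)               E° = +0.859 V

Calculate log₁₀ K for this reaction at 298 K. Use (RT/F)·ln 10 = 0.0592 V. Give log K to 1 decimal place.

The Hg²⁺/Hg couple is reduced (cathode); E°cell = +0.859 − (−0.766) = +1.625 V with n = 2.
At equilibrium E = 0, so log K = nE°cell / 0.0592 = (2)(+1.625) / 0.0592 = 54.9.

log K = 54.9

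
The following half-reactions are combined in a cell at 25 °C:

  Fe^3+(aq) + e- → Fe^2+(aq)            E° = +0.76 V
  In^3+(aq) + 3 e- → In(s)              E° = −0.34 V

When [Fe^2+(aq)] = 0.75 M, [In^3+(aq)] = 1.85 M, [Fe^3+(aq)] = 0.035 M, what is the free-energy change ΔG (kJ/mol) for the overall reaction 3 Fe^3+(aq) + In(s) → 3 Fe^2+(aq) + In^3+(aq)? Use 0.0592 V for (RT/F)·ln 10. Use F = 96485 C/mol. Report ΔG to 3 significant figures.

−294 kJ/mol

E°cell = +0.76 − (−0.34) = +1.10 V; the balanced reaction transfers n = 3 electrons.
Q = ([Fe^2+(aq)]^3·[In^3+(aq)]) / [Fe^3+(aq)]^3 = 1.82×10^4, so log Q = 4.260 and E = +1.10 − (0.0592/3)(4.260) = +1.0159 V.
Finally ΔG = −nFE = −(3)(96485 C/mol)(+1.0159 V) = −294 kJ/mol.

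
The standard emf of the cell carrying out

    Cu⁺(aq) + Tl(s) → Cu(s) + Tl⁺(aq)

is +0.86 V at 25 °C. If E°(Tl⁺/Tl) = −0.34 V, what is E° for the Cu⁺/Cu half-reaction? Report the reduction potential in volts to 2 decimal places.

In the reaction as written the Cu⁺/Cu couple is reduced (cathode) and Tl⁺/Tl is oxidized (anode), so E°cell = E°(Cu⁺/Cu) − E°(Tl⁺/Tl).
E°(Cu⁺/Cu) = E°cell + E°(anode) = +0.86 + (−0.34) = +0.52 V.

+0.52 V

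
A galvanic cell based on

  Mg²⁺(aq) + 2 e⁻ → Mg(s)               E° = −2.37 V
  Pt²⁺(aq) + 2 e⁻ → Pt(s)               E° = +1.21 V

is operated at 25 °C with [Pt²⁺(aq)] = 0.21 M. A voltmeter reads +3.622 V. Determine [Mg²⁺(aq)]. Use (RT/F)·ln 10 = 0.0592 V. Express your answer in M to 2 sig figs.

Pt²⁺/Pt is the cathode (higher E°); E°cell = +1.21 − (−2.37) = +3.58 V with n = 2.
Rearranging E = E° − (0.0592/n)·log Q gives log Q = 2(+3.58 − (+3.622))/0.0592 = −1.419.
Balancing electrons gives Pt²⁺(aq) + Mg(s) → Pt(s) + Mg²⁺(aq); thus Q = [Mg²⁺(aq)] / [Pt²⁺(aq)].
Substituting the known concentrations and solving, log [Mg²⁺(aq)] = −2.097 and [Mg²⁺(aq)] = 0.0080 M.

0.0080 M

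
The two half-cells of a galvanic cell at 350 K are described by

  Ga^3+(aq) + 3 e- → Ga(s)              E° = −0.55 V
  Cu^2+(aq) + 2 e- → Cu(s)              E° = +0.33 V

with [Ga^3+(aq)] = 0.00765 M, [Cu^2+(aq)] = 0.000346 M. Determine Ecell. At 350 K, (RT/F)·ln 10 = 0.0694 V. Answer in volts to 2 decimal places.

Cu²⁺/Cu is reduced (cathode, E° = +0.33 V) and Ga³⁺/Ga is oxidized (anode).
E°cell = E°cat − E°an = +0.33 − (−0.55) = +0.88 V; n = 6.
The balanced reaction is 3 Cu^2+(aq) + 2 Ga(s) → 3 Cu(s) + 2 Ga^3+(aq), so Q = [Ga^3+(aq)]^2 / [Cu^2+(aq)]^3 = 1.41×10^6 and log Q = 6.150.
By the Nernst equation, E = +0.88 − (0.0694/6)·(6.150) = +0.81 V.

+0.81 V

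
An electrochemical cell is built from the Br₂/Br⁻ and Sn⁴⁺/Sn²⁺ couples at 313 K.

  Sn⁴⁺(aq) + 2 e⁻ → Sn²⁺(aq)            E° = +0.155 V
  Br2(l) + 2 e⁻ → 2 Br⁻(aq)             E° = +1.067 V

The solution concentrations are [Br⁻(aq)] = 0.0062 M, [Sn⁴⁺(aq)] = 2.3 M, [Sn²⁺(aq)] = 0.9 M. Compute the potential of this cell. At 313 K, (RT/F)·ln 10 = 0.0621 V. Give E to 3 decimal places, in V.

+1.036 V

Br₂/Br⁻ is reduced (cathode, E° = +1.067 V) and Sn⁴⁺/Sn²⁺ is oxidized (anode).
E°cell = +1.067 − (+0.155) = +0.912 V, with n = 2 electrons transferred.
For the overall reaction Br2(l) + Sn²⁺(aq) → 2 Br⁻(aq) + Sn⁴⁺(aq), Q = ([Br⁻(aq)]^2·[Sn⁴⁺(aq)]) / [Sn²⁺(aq)] = 9.82×10^−5, giving log Q = −4.008.
By the Nernst equation, E = +0.912 − (0.0621/2)·(−4.008) = +1.036 V.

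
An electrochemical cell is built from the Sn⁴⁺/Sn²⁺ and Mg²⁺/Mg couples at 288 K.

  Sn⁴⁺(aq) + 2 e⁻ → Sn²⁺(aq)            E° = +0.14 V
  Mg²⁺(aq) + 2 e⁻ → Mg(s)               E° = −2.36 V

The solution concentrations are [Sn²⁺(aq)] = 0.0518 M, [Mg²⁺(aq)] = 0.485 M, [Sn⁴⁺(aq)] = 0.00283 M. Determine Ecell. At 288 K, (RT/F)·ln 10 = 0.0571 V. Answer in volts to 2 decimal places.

+2.47 V

Sn⁴⁺/Sn²⁺ is reduced (cathode, E° = +0.14 V) and Mg²⁺/Mg is oxidized (anode).
E°cell = +0.14 − (−2.36) = +2.50 V, with n = 2 electrons transferred.
Balancing gives Sn⁴⁺(aq) + Mg(s) → Sn²⁺(aq) + Mg²⁺(aq); hence Q = ([Sn²⁺(aq)]·[Mg²⁺(aq)]) / [Sn⁴⁺(aq)] = 8.88 (log Q = 0.948).
E = E° − (0.0571/n)·log Q = +2.50 − (0.0571/2)(0.948) = +2.47 V.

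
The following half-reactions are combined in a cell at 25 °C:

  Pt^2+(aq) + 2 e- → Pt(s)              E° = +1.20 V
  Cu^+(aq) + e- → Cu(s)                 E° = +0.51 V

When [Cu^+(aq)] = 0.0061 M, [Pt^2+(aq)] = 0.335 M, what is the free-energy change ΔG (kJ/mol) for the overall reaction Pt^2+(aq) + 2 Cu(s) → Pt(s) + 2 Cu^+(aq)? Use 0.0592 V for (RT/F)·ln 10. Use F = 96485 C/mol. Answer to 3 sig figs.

−156 kJ/mol

The standard cell potential is +1.20 − (+0.51) = +0.69 V, with n = 2 electrons in the balanced equation.
The reaction quotient is [Cu^+(aq)]^2 / [Pt^2+(aq)] = 0.000111; by Nernst, E = +0.69 − (0.0592/2)(−3.954) = +0.8070 V.
Then ΔG = −nFE = −2 × 96485 × +0.8070 J/mol = −156 kJ/mol.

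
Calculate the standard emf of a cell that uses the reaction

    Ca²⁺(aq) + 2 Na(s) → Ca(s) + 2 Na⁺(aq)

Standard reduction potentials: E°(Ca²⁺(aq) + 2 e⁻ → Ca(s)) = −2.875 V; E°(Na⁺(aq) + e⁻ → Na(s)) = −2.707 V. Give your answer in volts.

−0.168 V

In the reaction as written, Ca²⁺(aq) is reduced (cathode) and Na⁺(aq) is produced by oxidation at the anode.
E°cell = E°(cathode) − E°(anode) = −2.875 − (−2.707) = −0.168 V.
The negative E°cell means the reaction is non-spontaneous in the direction written.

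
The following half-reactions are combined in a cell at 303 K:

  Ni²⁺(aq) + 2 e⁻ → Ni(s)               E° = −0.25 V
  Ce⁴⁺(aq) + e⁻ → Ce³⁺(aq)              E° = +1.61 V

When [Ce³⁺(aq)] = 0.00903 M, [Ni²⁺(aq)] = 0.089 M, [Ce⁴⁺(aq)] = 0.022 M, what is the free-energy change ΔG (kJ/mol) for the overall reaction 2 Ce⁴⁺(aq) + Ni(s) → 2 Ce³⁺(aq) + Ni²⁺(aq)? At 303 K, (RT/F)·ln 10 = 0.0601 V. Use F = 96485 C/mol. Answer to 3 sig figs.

The standard cell potential is +1.61 − (−0.25) = +1.86 V, with n = 2 electrons in the balanced equation.
Here Q = ([Ce³⁺(aq)]^2·[Ni²⁺(aq)]) / [Ce⁴⁺(aq)]^2 = 0.015 (log Q = −1.824), giving E = +1.86 − (0.0601/2)·(−1.824) = +1.9148 V.
Finally ΔG = −nFE = −(2)(96485 C/mol)(+1.9148 V) = −369 kJ/mol.

−369 kJ/mol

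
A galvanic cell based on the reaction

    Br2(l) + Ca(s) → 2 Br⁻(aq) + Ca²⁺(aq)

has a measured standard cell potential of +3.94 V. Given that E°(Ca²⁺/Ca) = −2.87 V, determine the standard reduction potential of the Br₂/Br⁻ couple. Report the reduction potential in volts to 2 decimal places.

In the reaction as written the Br₂/Br⁻ couple is reduced (cathode) and Ca²⁺/Ca is oxidized (anode), so E°cell = E°(Br₂/Br⁻) − E°(Ca²⁺/Ca).
E°(Br₂/Br⁻) = E°cell + E°(anode) = +3.94 + (−2.87) = +1.07 V.

+1.07 V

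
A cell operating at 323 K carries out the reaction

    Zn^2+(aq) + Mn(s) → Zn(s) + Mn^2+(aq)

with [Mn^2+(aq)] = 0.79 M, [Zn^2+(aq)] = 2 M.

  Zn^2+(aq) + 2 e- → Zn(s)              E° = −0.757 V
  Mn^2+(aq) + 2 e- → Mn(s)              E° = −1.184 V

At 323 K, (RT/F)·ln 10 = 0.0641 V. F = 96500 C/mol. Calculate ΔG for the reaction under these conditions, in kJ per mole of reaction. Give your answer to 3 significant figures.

E°cell = −0.757 − (−1.184) = +0.427 V; the balanced reaction transfers n = 2 electrons.
Q = [Mn^2+(aq)] / [Zn^2+(aq)] = 0.395, so log Q = −0.403 and E = +0.427 − (0.0641/2)(−0.403) = +0.4399 V.
ΔG = −nFE = −(2)(96500)(+0.4399) J/mol = −84.9 kJ/mol.

−84.9 kJ/mol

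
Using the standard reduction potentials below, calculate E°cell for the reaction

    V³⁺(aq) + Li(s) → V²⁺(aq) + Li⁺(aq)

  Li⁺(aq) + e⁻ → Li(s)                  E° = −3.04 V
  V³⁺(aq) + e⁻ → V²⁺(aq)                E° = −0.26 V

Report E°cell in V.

+2.78 V

In the reaction as written, V³⁺(aq) is reduced (cathode) and Li⁺(aq) is produced by oxidation at the anode.
E°cell = E°(cathode) − E°(anode) = −0.26 − (−3.04) = +2.78 V.
The positive value indicates the reaction is spontaneous as written.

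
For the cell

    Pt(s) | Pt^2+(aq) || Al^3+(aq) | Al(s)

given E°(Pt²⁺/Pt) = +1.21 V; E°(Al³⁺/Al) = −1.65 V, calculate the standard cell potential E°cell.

By convention the left-hand electrode in cell notation is the anode (oxidation) and the right-hand electrode is the cathode (reduction).
E°cell = E°(right) − E°(left) = −1.65 − (+1.21) = −2.86 V.
The negative sign shows that, as written, the cell would require an external voltage to drive the reaction.

−2.86 V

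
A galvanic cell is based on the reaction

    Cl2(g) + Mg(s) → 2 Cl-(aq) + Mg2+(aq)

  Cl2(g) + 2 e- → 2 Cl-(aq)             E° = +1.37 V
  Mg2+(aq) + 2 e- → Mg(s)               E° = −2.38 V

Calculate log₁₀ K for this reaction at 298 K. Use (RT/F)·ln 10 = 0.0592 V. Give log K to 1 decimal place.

The Cl₂/Cl⁻ couple is reduced (cathode); E°cell = +1.37 − (−2.38) = +3.75 V with n = 2.
At equilibrium E = 0, so log K = nE°cell / 0.0592 = (2)(+3.75) / 0.0592 = 126.7.

log K = 126.7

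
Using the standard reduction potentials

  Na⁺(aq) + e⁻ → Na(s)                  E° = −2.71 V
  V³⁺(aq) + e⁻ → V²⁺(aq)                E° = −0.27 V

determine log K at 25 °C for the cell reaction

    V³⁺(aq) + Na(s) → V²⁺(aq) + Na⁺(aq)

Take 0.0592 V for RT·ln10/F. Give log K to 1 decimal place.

The V³⁺/V²⁺ couple is reduced (cathode); E°cell = −0.27 − (−2.71) = +2.44 V with n = 1.
At equilibrium E = 0, so log K = nE°cell / 0.0592 = (1)(+2.44) / 0.0592 = 41.2.

log K = 41.2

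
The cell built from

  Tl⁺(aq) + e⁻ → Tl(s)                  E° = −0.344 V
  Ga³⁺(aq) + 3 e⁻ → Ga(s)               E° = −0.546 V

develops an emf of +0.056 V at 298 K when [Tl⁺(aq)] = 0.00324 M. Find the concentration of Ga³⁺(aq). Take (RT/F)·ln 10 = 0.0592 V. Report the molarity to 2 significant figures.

The Tl⁺/Tl couple has the larger reduction potential, so it is the cathode: E°cell = −0.344 − (−0.546) = +0.202 V and n = 3.
From the Nernst equation, log Q = n(E° − E)/0.0592 = 3·(+0.202 − (+0.056))/0.0592 = 7.399.
Balancing electrons gives 3 Tl⁺(aq) + Ga(s) → 3 Tl(s) + Ga³⁺(aq); thus Q = [Ga³⁺(aq)] / [Tl⁺(aq)]^3.
Solving for the unknown gives log [Ga³⁺(aq)] = −0.069, so [Ga³⁺(aq)] ≈ 0.85 M.

0.85 M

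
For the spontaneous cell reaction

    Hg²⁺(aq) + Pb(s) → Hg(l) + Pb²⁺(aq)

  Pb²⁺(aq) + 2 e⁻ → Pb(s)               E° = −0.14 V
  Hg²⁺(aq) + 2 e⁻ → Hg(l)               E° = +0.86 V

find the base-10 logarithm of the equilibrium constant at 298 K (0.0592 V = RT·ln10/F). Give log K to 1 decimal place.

log K = 33.8

The Hg²⁺/Hg couple is reduced (cathode); E°cell = +0.86 − (−0.14) = +1.00 V with n = 2.
At equilibrium E = 0, so log K = nE°cell / 0.0592 = (2)(+1.00) / 0.0592 = 33.8.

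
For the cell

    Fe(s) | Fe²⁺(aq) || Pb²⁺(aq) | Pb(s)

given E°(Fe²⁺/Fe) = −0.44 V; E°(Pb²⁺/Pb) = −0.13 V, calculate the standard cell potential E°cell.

By convention the left-hand electrode in cell notation is the anode (oxidation) and the right-hand electrode is the cathode (reduction).
E°cell = E°(right) − E°(left) = −0.13 − (−0.44) = +0.31 V.

+0.31 V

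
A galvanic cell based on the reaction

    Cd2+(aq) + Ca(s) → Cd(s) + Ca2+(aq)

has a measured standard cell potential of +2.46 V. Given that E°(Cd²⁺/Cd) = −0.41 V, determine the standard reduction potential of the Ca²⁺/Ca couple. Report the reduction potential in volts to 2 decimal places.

In the reaction as written the Cd²⁺/Cd couple is reduced (cathode) and Ca²⁺/Ca is oxidized (anode), so E°cell = E°(Cd²⁺/Cd) − E°(Ca²⁺/Ca).
E°(Ca²⁺/Ca) = E°(cathode) − E°cell = −0.41 − (+2.46) = −2.87 V.

−2.87 V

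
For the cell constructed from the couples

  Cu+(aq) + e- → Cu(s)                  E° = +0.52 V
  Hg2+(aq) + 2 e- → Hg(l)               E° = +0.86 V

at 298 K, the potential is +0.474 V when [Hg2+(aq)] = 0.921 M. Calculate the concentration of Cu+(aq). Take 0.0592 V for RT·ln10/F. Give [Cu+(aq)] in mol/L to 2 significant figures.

0.0052 M

Hg²⁺/Hg is the cathode (higher E°); E°cell = +0.86 − (+0.52) = +0.34 V with n = 2.
From the Nernst equation, log Q = n(E° − E)/0.0592 = 2·(+0.34 − (+0.474))/0.0592 = −4.527.
The balanced reaction is Hg2+(aq) + 2 Cu(s) → Hg(l) + 2 Cu+(aq), so Q = [Cu+(aq)]^2 / [Hg2+(aq)].
Substituting the known concentrations and solving, log [Cu+(aq)] = −2.281 and [Cu+(aq)] = 0.0052 M.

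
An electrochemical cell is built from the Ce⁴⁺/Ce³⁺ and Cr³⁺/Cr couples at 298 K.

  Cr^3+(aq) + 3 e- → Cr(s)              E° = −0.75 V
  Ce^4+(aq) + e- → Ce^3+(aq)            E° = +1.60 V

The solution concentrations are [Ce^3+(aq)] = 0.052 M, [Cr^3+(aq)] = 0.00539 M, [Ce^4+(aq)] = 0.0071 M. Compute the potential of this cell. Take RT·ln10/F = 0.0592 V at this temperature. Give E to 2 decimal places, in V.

+2.34 V

Ce⁴⁺/Ce³⁺ is reduced (cathode, E° = +1.60 V) and Cr³⁺/Cr is oxidized (anode).
The standard potential is +1.60 − (−0.75) = +2.35 V and the balanced reaction transfers n = 3 electrons.
The balanced reaction is 3 Ce^4+(aq) + Cr(s) → 3 Ce^3+(aq) + Cr^3+(aq), so Q = ([Ce^3+(aq)]^3·[Cr^3+(aq)]) / [Ce^4+(aq)]^3 = 2.12 and log Q = 0.326.
By the Nernst equation, E = +2.35 − (0.0592/3)·(0.326) = +2.34 V.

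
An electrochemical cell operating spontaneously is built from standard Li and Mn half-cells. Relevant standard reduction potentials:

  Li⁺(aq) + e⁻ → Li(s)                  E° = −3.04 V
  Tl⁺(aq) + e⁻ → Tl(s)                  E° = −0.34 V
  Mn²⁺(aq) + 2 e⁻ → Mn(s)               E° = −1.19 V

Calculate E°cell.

+1.85 V

Of the two couples in this cell, the one with the more positive reduction potential is reduced at the cathode: here that is Mn²⁺/Mn (−1.19 V); Li⁺/Li (−3.04 V) is the anode.
E°cell = E°(cathode) − E°(anode) = −1.19 − (−3.04) = +1.85 V.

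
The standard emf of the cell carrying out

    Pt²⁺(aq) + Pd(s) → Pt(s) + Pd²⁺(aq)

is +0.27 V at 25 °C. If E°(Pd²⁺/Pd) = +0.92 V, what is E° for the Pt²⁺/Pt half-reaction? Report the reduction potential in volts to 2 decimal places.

In the reaction as written the Pt²⁺/Pt couple is reduced (cathode) and Pd²⁺/Pd is oxidized (anode), so E°cell = E°(Pt²⁺/Pt) − E°(Pd²⁺/Pd).
E°(Pt²⁺/Pt) = E°cell + E°(anode) = +0.27 + (+0.92) = +1.19 V.

+1.19 V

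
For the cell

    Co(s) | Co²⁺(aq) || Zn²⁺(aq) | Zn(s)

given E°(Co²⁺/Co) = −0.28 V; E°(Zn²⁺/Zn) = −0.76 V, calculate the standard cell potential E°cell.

−0.48 V

By convention the left-hand electrode in cell notation is the anode (oxidation) and the right-hand electrode is the cathode (reduction).
E°cell = E°(right) − E°(left) = −0.76 − (−0.28) = −0.48 V.
The negative sign shows that, as written, the cell would require an external voltage to drive the reaction.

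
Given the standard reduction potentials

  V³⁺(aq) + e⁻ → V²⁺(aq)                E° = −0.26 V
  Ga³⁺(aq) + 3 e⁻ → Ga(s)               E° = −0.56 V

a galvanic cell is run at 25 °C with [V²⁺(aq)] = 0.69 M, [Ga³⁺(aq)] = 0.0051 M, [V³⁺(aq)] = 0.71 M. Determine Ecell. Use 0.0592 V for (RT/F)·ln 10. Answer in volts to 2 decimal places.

+0.35 V

The V³⁺/V²⁺ couple has the more positive E°, so it is the cathode; Ga³⁺/Ga is the anode.
E°cell = −0.26 − (−0.56) = +0.30 V, with n = 3 electrons transferred.
For the overall reaction 3 V³⁺(aq) + Ga(s) → 3 V²⁺(aq) + Ga³⁺(aq), Q = ([V²⁺(aq)]^3·[Ga³⁺(aq)]) / [V³⁺(aq)]^3 = 0.00468, giving log Q = −2.330.
By the Nernst equation, E = +0.30 − (0.0592/3)·(−2.330) = +0.35 V.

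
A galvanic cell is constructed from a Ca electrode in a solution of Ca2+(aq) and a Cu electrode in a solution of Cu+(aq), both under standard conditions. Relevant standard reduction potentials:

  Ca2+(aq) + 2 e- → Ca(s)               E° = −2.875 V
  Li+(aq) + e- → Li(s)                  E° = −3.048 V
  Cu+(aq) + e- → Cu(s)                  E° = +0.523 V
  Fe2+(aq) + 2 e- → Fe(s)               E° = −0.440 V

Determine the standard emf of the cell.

+3.398 V

The Cu⁺/Cu couple has the higher E°, so Cu ion is reduced (cathode) and Ca is oxidized (anode).
E°cell = E°(cathode) − E°(anode) = +0.523 − (−2.875) = +3.398 V.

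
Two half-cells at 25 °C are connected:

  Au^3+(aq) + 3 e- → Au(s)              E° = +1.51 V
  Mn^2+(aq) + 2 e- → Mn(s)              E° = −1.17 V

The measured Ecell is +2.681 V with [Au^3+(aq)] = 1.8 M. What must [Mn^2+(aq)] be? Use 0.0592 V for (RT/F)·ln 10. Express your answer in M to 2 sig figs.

1.4 M

The Au³⁺/Au couple has the larger reduction potential, so it is the cathode: E°cell = +1.51 − (−1.17) = +2.68 V and n = 6.
From the Nernst equation, log Q = n(E° − E)/0.0592 = 6·(+2.68 − (+2.681))/0.0592 = −0.101.
Balancing electrons gives 2 Au^3+(aq) + 3 Mn(s) → 2 Au(s) + 3 Mn^2+(aq); thus Q = [Mn^2+(aq)]^3 / [Au^3+(aq)]^2.
Solving for the unknown gives log [Mn^2+(aq)] = 0.137, so [Mn^2+(aq)] ≈ 1.4 M.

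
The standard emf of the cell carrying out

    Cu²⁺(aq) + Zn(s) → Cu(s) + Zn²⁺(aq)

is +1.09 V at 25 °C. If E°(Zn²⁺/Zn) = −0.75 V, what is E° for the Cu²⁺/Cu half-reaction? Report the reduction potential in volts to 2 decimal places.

In the reaction as written the Cu²⁺/Cu couple is reduced (cathode) and Zn²⁺/Zn is oxidized (anode), so E°cell = E°(Cu²⁺/Cu) − E°(Zn²⁺/Zn).
E°(Cu²⁺/Cu) = E°cell + E°(anode) = +1.09 + (−0.75) = +0.34 V.

+0.34 V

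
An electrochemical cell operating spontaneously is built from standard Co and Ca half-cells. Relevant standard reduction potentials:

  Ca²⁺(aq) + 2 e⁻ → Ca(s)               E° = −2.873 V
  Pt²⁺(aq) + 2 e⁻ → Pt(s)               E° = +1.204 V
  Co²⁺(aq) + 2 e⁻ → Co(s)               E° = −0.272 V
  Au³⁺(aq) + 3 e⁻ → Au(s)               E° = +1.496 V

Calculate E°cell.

+2.601 V

The Co²⁺/Co couple has the higher E°, so Co ion is reduced (cathode) and Ca is oxidized (anode).
E°cell = E°(cathode) − E°(anode) = −0.272 − (−2.873) = +2.601 V.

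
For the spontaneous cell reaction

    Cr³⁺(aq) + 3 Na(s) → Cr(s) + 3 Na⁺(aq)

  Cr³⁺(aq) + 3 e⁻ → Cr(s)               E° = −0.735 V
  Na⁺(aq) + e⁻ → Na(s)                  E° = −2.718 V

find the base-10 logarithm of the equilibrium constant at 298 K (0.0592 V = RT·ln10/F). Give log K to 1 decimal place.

The Cr³⁺/Cr couple is reduced (cathode); E°cell = −0.735 − (−2.718) = +1.983 V with n = 3.
At equilibrium E = 0, so log K = nE°cell / 0.0592 = (3)(+1.983) / 0.0592 = 100.5.

log K = 100.5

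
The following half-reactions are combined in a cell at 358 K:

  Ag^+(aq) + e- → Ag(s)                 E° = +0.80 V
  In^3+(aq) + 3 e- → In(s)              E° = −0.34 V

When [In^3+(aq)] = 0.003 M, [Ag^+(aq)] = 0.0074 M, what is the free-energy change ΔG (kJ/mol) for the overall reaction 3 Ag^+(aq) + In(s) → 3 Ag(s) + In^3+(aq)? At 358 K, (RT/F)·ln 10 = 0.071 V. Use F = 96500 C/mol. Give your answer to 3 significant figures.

−304 kJ/mol

The standard cell potential is +0.80 − (−0.34) = +1.14 V, with n = 3 electrons in the balanced equation.
Q = [In^3+(aq)] / [Ag^+(aq)]^3 = 7.4×10^3, so log Q = 3.869 and E = +1.14 − (0.071/3)(3.869) = +1.0484 V.
Then ΔG = −nFE = −3 × 96500 × +1.0484 J/mol = −304 kJ/mol.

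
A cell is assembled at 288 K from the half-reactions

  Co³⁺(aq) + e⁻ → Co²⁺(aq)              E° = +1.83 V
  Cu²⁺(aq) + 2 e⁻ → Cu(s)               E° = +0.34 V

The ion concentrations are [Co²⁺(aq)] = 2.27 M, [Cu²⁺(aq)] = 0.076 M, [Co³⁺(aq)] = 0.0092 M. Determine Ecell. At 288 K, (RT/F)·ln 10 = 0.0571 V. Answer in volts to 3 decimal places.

Co³⁺/Co²⁺ is reduced (cathode, E° = +1.83 V) and Cu²⁺/Cu is oxidized (anode).
The standard potential is +1.83 − (+0.34) = +1.49 V and the balanced reaction transfers n = 2 electrons.
For the overall reaction 2 Co³⁺(aq) + Cu(s) → 2 Co²⁺(aq) + Cu²⁺(aq), Q = ([Co²⁺(aq)]^2·[Cu²⁺(aq)]) / [Co³⁺(aq)]^2 = 4.63×10^3, giving log Q = 3.665.
Applying E = E° − (RT ln10/nF)·log Q gives +1.49 − (0.0571/2)(3.665) = +1.385 V.

+1.385 V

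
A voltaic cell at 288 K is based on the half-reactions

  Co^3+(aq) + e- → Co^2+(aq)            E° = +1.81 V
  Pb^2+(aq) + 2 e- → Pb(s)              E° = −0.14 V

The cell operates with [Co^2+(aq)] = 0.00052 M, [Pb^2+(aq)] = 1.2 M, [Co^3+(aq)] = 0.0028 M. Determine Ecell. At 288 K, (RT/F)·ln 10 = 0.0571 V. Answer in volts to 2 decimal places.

+1.99 V

Co³⁺/Co²⁺ is reduced (cathode, E° = +1.81 V) and Pb²⁺/Pb is oxidized (anode).
E°cell = +1.81 − (−0.14) = +1.95 V, with n = 2 electrons transferred.
For the overall reaction 2 Co^3+(aq) + Pb(s) → 2 Co^2+(aq) + Pb^2+(aq), Q = ([Co^2+(aq)]^2·[Pb^2+(aq)]) / [Co^3+(aq)]^2 = 0.0414, giving log Q = −1.383.
E = E° − (0.0571/n)·log Q = +1.95 − (0.0571/2)(−1.383) = +1.99 V.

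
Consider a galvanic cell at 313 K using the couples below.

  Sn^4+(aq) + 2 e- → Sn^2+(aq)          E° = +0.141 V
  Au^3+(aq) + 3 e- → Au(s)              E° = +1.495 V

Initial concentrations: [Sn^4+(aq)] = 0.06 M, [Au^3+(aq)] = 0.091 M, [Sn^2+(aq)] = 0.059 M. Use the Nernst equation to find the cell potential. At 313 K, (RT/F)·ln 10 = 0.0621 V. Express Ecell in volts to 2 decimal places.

Au³⁺/Au is reduced (cathode, E° = +1.495 V) and Sn⁴⁺/Sn²⁺ is oxidized (anode).
E°cell = +1.495 − (+0.141) = +1.354 V, with n = 6 electrons transferred.
For the overall reaction 2 Au^3+(aq) + 3 Sn^2+(aq) → 2 Au(s) + 3 Sn^4+(aq), Q = [Sn^4+(aq)]^3 / ([Au^3+(aq)]^2·[Sn^2+(aq)]^3) = 127, giving log Q = 2.104.
E = E° − (0.0621/n)·log Q = +1.354 − (0.0621/6)(2.104) = +1.33 V.

+1.33 V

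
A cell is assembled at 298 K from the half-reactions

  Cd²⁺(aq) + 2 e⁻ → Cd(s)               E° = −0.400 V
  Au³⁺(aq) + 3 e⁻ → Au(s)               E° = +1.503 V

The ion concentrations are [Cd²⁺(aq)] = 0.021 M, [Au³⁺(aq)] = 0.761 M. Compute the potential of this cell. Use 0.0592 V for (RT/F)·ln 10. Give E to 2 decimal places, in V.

+1.95 V

Since E°(Au³⁺/Au) > E°(Cd²⁺/Cd), Au³⁺/Au serves as the cathode.
E°cell = E°cat − E°an = +1.503 − (−0.400) = +1.903 V; n = 6.
The balanced reaction is 2 Au³⁺(aq) + 3 Cd(s) → 2 Au(s) + 3 Cd²⁺(aq), so Q = [Cd²⁺(aq)]^3 / [Au³⁺(aq)]^2 = 1.6×10^−5 and log Q = −4.796.
Applying E = E° − (RT ln10/nF)·log Q gives +1.903 − (0.0592/6)(−4.796) = +1.95 V.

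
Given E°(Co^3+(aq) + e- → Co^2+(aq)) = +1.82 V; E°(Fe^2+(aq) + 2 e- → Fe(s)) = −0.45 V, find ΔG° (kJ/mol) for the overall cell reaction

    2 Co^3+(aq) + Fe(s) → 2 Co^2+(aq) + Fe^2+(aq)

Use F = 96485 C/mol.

−438 kJ/mol

In the reaction as written Co^3+(aq) is reduced, so the Co³⁺/Co²⁺ couple is the cathode and Fe²⁺/Fe is the anode.
E°cell = +1.82 − (−0.45) = +2.27 V; balancing electrons gives n = 2.
ΔG° = −nFE°cell = −(2)(96485)(+2.27) J/mol = −438 kJ/mol.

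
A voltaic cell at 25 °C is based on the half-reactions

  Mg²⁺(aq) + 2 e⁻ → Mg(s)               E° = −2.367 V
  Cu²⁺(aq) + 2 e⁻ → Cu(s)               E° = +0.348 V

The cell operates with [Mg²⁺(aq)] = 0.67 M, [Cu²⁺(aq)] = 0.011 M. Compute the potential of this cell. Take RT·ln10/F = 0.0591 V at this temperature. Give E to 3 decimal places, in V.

Since E°(Cu²⁺/Cu) > E°(Mg²⁺/Mg), Cu²⁺/Cu serves as the cathode.
The standard potential is +0.348 − (−2.367) = +2.715 V and the balanced reaction transfers n = 2 electrons.
The balanced reaction is Cu²⁺(aq) + Mg(s) → Cu(s) + Mg²⁺(aq), so Q = [Mg²⁺(aq)] / [Cu²⁺(aq)] = 60.9 and log Q = 1.785.
E = E° − (0.0591/n)·log Q = +2.715 − (0.0591/2)(1.785) = +2.662 V.

+2.662 V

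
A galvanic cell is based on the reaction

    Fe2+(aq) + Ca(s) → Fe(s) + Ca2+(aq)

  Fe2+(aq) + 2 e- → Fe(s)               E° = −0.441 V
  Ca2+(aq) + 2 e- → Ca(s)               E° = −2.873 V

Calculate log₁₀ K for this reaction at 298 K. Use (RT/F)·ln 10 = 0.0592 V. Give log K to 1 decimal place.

The Fe²⁺/Fe couple is reduced (cathode); E°cell = −0.441 − (−2.873) = +2.432 V with n = 2.
At equilibrium E = 0, so log K = nE°cell / 0.0592 = (2)(+2.432) / 0.0592 = 82.2.

log K = 82.2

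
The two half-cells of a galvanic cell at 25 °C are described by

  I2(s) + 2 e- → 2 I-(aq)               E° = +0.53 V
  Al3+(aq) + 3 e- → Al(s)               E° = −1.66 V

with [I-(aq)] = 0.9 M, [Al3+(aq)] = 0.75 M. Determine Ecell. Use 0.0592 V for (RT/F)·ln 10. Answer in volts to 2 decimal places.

Since E°(I₂/I⁻) > E°(Al³⁺/Al), I₂/I⁻ serves as the cathode.
E°cell = E°cat − E°an = +0.53 − (−1.66) = +2.19 V; n = 6.
For the overall reaction 3 I2(s) + 2 Al(s) → 6 I-(aq) + 2 Al3+(aq), Q = [I-(aq)]^6·[Al3+(aq)]^2 = 0.299, giving log Q = −0.524.
By the Nernst equation, E = +2.19 − (0.0592/6)·(−0.524) = +2.20 V.

+2.20 V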